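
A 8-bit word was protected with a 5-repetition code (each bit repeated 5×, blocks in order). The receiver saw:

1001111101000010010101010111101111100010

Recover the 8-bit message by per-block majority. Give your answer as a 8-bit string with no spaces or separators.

Block 1 (10011): 3 ones → 1
Block 2 (11101): 4 ones → 1
Block 3 (00001): 1 one → 0
Block 4 (00101): 2 ones → 0
Block 5 (01010): 2 ones → 0
Block 6 (11110): 4 ones → 1
Block 7 (11111): 5 ones → 1
Block 8 (00010): 1 one → 0

11000110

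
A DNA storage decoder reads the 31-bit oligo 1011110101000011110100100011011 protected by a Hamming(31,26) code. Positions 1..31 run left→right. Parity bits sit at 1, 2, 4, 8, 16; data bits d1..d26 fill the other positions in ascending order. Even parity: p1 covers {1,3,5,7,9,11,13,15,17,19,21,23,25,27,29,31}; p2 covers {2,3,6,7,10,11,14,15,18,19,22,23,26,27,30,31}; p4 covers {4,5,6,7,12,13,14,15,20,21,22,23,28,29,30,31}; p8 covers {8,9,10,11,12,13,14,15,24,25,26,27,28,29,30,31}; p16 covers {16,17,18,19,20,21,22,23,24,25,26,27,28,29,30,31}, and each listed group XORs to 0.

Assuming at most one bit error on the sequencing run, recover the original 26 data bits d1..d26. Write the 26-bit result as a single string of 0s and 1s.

11100100001110100100011001

s1 (pos 1,3,5,7,9,11,13,15,17,19,21,23,25,27,29,31): 1⊕1⊕1⊕0⊕0⊕0⊕0⊕1⊕1⊕0⊕0⊕1⊕0⊕1⊕0⊕1 = 0
s2 (pos 2,3,6,7,10,11,14,15,18,19,22,23,26,27,30,31): 0⊕1⊕1⊕0⊕1⊕0⊕0⊕1⊕1⊕0⊕0⊕1⊕0⊕1⊕1⊕1 = 1
s4 (pos 4,5,6,7,12,13,14,15,20,21,22,23,28,29,30,31): 1⊕1⊕1⊕0⊕0⊕0⊕0⊕1⊕1⊕0⊕0⊕1⊕1⊕0⊕1⊕1 = 1
s8 (pos 8,9,10,11,12,13,14,15,24,25,26,27,28,29,30,31): 1⊕0⊕1⊕0⊕0⊕0⊕0⊕1⊕0⊕0⊕0⊕1⊕1⊕0⊕1⊕1 = 1
s16 (pos 16,17,18,19,20,21,22,23,24,25,26,27,28,29,30,31): 1⊕1⊕1⊕0⊕1⊕0⊕0⊕1⊕0⊕0⊕0⊕1⊕1⊕0⊕1⊕1 = 1
Syndrome s16…s1 = 11110 → error at position 30.
Flip position 30: 1011110101000011110100100011011 → 1011110101000011110100100011001
Read data bits from positions 3,5,6,7,9,10,11,12,13,14,15,17,18,19,20,21,22,23,24,25,26,27,28,29,30,31: 11100100001110100100011001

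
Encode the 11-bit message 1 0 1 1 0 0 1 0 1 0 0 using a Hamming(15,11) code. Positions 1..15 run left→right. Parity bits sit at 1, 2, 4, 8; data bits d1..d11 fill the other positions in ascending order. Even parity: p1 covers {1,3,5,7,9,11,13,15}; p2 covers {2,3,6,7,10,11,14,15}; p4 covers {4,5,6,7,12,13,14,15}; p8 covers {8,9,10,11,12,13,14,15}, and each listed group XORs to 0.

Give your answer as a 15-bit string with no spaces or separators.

001101100010100

Place data at non-parity positions: p1 p2 1 p4 0 1 1 p8 0 0 1 0 1 0 0
p1 (pos 1,3,5,7,9,11,13,15): XOR of data positions = 1⊕0⊕1⊕0⊕1⊕1⊕0 = 0
p2 (pos 2,3,6,7,10,11,14,15): XOR of data positions = 1⊕1⊕1⊕0⊕1⊕0⊕0 = 0
p4 (pos 4,5,6,7,12,13,14,15): XOR of data positions = 0⊕1⊕1⊕0⊕1⊕0⊕0 = 1
p8 (pos 8,9,10,11,12,13,14,15): XOR of data positions = 0⊕0⊕1⊕0⊕1⊕0⊕0 = 0
Codeword: 001101100010100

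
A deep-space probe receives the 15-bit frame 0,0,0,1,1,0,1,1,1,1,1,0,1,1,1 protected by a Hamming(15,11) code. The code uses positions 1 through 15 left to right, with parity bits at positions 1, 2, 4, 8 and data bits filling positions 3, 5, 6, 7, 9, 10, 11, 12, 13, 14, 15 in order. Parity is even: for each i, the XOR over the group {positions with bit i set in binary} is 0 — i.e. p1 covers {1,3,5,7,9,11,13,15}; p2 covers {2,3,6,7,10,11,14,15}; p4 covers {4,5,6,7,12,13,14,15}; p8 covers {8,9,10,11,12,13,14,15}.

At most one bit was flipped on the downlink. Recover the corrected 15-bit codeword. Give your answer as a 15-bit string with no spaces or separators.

000110111010111

s1 (pos 1,3,5,7,9,11,13,15): 0⊕0⊕1⊕1⊕1⊕1⊕1⊕1 = 0
s2 (pos 2,3,6,7,10,11,14,15): 0⊕0⊕0⊕1⊕1⊕1⊕1⊕1 = 1
s4 (pos 4,5,6,7,12,13,14,15): 1⊕1⊕0⊕1⊕0⊕1⊕1⊕1 = 0
s8 (pos 8,9,10,11,12,13,14,15): 1⊕1⊕1⊕1⊕0⊕1⊕1⊕1 = 1
Syndrome s8…s1 = 1010 → error at position 10.
Flip position 10: 000110111110111 → 000110111010111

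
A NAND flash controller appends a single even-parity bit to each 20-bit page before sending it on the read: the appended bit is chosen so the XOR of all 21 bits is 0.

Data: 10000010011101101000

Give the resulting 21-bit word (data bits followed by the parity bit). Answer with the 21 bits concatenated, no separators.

100000100111011010000

XOR of the 20 data bits: 1⊕0⊕0⊕0⊕0⊕0⊕1⊕0⊕0⊕1⊕1⊕1⊕0⊕1⊕1⊕0⊕1⊕0⊕0⊕0 = 0
Parity bit = 0 (so all 21 bits XOR to 0).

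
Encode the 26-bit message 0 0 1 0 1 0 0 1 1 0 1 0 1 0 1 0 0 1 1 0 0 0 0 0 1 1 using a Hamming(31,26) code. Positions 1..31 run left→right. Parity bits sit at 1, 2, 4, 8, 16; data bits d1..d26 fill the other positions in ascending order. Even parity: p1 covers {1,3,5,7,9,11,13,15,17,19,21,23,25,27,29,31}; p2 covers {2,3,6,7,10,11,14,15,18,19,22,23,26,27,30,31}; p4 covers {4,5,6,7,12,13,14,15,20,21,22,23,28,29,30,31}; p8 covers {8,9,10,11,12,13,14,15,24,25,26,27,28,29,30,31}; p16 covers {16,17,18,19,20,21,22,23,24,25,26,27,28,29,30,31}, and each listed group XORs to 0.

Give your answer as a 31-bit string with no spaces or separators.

Place data at non-parity positions: p1 p2 0 p4 0 1 0 p8 1 0 0 1 1 0 1 p16 0 1 0 1 0 0 1 1 0 0 0 0 0 1 1
p1 (pos 1,3,5,7,9,11,13,15,17,19,21,23,25,27,29,31): XOR of data positions = 0⊕0⊕0⊕1⊕0⊕1⊕1⊕0⊕0⊕0⊕1⊕0⊕0⊕0⊕1 = 1
p2 (pos 2,3,6,7,10,11,14,15,18,19,22,23,26,27,30,31): XOR of data positions = 0⊕1⊕0⊕0⊕0⊕0⊕1⊕1⊕0⊕0⊕1⊕0⊕0⊕1⊕1 = 0
p4 (pos 4,5,6,7,12,13,14,15,20,21,22,23,28,29,30,31): XOR of data positions = 0⊕1⊕0⊕1⊕1⊕0⊕1⊕1⊕0⊕0⊕1⊕0⊕0⊕1⊕1 = 0
p8 (pos 8,9,10,11,12,13,14,15,24,25,26,27,28,29,30,31): XOR of data positions = 1⊕0⊕0⊕1⊕1⊕0⊕1⊕1⊕0⊕0⊕0⊕0⊕0⊕1⊕1 = 1
p16 (pos 16,17,18,19,20,21,22,23,24,25,26,27,28,29,30,31): XOR of data positions = 0⊕1⊕0⊕1⊕0⊕0⊕1⊕1⊕0⊕0⊕0⊕0⊕0⊕1⊕1 = 0
Codeword: 1000010110011010010100110000011

1000010110011010010100110000011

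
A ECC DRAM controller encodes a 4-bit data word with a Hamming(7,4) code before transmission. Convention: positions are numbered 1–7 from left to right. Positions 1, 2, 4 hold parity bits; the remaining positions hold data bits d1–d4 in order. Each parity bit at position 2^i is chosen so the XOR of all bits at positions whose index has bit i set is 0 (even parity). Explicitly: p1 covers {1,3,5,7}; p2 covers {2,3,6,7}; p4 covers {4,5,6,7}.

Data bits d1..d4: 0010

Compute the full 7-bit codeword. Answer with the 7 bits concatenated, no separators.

Place data at non-parity positions: p1 p2 0 p4 0 1 0
p1 (pos 1,3,5,7): XOR of data positions = 0⊕0⊕0 = 0
p2 (pos 2,3,6,7): XOR of data positions = 0⊕1⊕0 = 1
p4 (pos 4,5,6,7): XOR of data positions = 0⊕1⊕0 = 1
Codeword: 0101010

0101010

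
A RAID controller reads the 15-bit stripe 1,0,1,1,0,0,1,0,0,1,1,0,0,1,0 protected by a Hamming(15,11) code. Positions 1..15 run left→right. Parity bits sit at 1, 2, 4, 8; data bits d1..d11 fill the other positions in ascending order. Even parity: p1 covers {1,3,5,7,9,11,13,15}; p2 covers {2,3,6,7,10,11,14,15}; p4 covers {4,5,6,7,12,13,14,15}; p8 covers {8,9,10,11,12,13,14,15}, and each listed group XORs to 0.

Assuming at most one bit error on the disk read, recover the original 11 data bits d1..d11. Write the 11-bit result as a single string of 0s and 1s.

10010110000

s1 (pos 1,3,5,7,9,11,13,15): 1⊕1⊕0⊕1⊕0⊕1⊕0⊕0 = 0
s2 (pos 2,3,6,7,10,11,14,15): 0⊕1⊕0⊕1⊕1⊕1⊕1⊕0 = 1
s4 (pos 4,5,6,7,12,13,14,15): 1⊕0⊕0⊕1⊕0⊕0⊕1⊕0 = 1
s8 (pos 8,9,10,11,12,13,14,15): 0⊕0⊕1⊕1⊕0⊕0⊕1⊕0 = 1
Syndrome s8…s1 = 1110 → error at position 14.
Flip position 14: 101100100110010 → 101100100110000
Read data bits from positions 3,5,6,7,9,10,11,12,13,14,15: 10010110000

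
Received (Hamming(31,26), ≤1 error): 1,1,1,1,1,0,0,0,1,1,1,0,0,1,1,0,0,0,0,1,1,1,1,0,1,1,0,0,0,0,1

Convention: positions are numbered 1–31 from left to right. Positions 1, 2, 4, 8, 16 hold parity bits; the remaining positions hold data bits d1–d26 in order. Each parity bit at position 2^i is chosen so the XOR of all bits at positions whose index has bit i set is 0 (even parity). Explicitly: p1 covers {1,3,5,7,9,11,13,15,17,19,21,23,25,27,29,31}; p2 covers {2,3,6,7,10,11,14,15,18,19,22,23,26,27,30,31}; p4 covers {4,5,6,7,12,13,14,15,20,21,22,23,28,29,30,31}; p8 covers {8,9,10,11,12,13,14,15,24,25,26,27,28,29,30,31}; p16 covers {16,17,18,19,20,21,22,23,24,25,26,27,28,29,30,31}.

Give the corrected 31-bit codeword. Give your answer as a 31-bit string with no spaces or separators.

s1 (pos 1,3,5,7,9,11,13,15,17,19,21,23,25,27,29,31): 1⊕1⊕1⊕0⊕1⊕1⊕0⊕1⊕0⊕0⊕1⊕1⊕1⊕0⊕0⊕1 = 0
s2 (pos 2,3,6,7,10,11,14,15,18,19,22,23,26,27,30,31): 1⊕1⊕0⊕0⊕1⊕1⊕1⊕1⊕0⊕0⊕1⊕1⊕1⊕0⊕0⊕1 = 0
s4 (pos 4,5,6,7,12,13,14,15,20,21,22,23,28,29,30,31): 1⊕1⊕0⊕0⊕0⊕0⊕1⊕1⊕1⊕1⊕1⊕1⊕0⊕0⊕0⊕1 = 1
s8 (pos 8,9,10,11,12,13,14,15,24,25,26,27,28,29,30,31): 0⊕1⊕1⊕1⊕0⊕0⊕1⊕1⊕0⊕1⊕1⊕0⊕0⊕0⊕0⊕1 = 0
s16 (pos 16,17,18,19,20,21,22,23,24,25,26,27,28,29,30,31): 0⊕0⊕0⊕0⊕1⊕1⊕1⊕1⊕0⊕1⊕1⊕0⊕0⊕0⊕0⊕1 = 1
Syndrome s16…s1 = 10100 → error at position 20.
Flip position 20: 1111100011100110000111101100001 → 1111100011100110000011101100001

1111100011100110000011101100001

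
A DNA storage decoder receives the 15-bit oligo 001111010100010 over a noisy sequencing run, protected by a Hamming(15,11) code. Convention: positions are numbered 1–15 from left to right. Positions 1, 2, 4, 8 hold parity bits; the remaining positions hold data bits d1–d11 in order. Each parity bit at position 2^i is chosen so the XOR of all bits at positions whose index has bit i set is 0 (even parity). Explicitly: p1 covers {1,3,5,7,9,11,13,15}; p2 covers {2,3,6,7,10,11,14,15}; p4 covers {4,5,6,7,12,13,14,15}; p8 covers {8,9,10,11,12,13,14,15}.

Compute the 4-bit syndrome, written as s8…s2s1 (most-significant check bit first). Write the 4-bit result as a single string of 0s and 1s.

1000

s1 (pos 1,3,5,7,9,11,13,15): 0⊕1⊕1⊕0⊕0⊕0⊕0⊕0 = 0
s2 (pos 2,3,6,7,10,11,14,15): 0⊕1⊕1⊕0⊕1⊕0⊕1⊕0 = 0
s4 (pos 4,5,6,7,12,13,14,15): 1⊕1⊕1⊕0⊕0⊕0⊕1⊕0 = 0
s8 (pos 8,9,10,11,12,13,14,15): 1⊕0⊕1⊕0⊕0⊕0⊕1⊕0 = 1
Syndrome s8…s1 = 1000 → error at position 8.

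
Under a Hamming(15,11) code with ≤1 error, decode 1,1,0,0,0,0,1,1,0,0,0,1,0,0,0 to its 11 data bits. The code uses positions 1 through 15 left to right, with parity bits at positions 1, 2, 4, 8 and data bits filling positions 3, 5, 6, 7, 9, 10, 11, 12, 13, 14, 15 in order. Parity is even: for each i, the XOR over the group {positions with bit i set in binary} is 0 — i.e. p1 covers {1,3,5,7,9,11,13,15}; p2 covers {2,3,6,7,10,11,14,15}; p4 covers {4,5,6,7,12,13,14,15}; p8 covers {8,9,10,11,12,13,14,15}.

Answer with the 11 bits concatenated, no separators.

s1 (pos 1,3,5,7,9,11,13,15): 1⊕0⊕0⊕1⊕0⊕0⊕0⊕0 = 0
s2 (pos 2,3,6,7,10,11,14,15): 1⊕0⊕0⊕1⊕0⊕0⊕0⊕0 = 0
s4 (pos 4,5,6,7,12,13,14,15): 0⊕0⊕0⊕1⊕1⊕0⊕0⊕0 = 0
s8 (pos 8,9,10,11,12,13,14,15): 1⊕0⊕0⊕0⊕1⊕0⊕0⊕0 = 0
Syndrome s8…s1 = 0000 → no error.
Read data bits from positions 3,5,6,7,9,10,11,12,13,14,15: 00010001000

00010001000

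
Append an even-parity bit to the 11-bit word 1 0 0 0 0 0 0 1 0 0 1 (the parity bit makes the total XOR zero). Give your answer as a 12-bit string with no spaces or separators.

XOR of the 11 data bits: 1⊕0⊕0⊕0⊕0⊕0⊕0⊕1⊕0⊕0⊕1 = 1
Parity bit = 1 (so all 12 bits XOR to 0).

100000010011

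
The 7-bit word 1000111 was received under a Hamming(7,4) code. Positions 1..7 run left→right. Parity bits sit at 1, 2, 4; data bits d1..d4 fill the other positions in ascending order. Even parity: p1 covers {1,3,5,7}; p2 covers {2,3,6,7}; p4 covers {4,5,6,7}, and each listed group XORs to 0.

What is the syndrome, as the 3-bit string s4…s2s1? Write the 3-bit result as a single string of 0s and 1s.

s1 (pos 1,3,5,7): 1⊕0⊕1⊕1 = 1
s2 (pos 2,3,6,7): 0⊕0⊕1⊕1 = 0
s4 (pos 4,5,6,7): 0⊕1⊕1⊕1 = 1
Syndrome s4…s1 = 101 → error at position 5.

101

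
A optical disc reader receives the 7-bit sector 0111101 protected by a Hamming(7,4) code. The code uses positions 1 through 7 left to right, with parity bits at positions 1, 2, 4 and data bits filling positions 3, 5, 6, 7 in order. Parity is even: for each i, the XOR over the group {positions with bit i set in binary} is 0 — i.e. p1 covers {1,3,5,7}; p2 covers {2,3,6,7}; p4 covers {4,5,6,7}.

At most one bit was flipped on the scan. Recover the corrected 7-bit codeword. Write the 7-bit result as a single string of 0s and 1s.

0111100

s1 (pos 1,3,5,7): 0⊕1⊕1⊕1 = 1
s2 (pos 2,3,6,7): 1⊕1⊕0⊕1 = 1
s4 (pos 4,5,6,7): 1⊕1⊕0⊕1 = 1
Syndrome s4…s1 = 111 → error at position 7.
Flip position 7: 0111101 → 0111100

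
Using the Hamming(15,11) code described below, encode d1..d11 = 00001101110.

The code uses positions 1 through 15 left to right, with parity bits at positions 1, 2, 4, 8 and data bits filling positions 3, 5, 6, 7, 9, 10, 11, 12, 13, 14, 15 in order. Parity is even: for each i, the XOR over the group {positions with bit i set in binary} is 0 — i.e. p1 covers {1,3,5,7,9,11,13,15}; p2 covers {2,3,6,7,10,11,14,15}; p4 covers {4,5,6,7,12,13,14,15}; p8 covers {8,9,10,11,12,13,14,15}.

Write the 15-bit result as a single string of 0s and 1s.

Place data at non-parity positions: p1 p2 0 p4 0 0 0 p8 1 1 0 1 1 1 0
p1 (pos 1,3,5,7,9,11,13,15): XOR of data positions = 0⊕0⊕0⊕1⊕0⊕1⊕0 = 0
p2 (pos 2,3,6,7,10,11,14,15): XOR of data positions = 0⊕0⊕0⊕1⊕0⊕1⊕0 = 0
p4 (pos 4,5,6,7,12,13,14,15): XOR of data positions = 0⊕0⊕0⊕1⊕1⊕1⊕0 = 1
p8 (pos 8,9,10,11,12,13,14,15): XOR of data positions = 1⊕1⊕0⊕1⊕1⊕1⊕0 = 1
Codeword: 000100011101110

000100011101110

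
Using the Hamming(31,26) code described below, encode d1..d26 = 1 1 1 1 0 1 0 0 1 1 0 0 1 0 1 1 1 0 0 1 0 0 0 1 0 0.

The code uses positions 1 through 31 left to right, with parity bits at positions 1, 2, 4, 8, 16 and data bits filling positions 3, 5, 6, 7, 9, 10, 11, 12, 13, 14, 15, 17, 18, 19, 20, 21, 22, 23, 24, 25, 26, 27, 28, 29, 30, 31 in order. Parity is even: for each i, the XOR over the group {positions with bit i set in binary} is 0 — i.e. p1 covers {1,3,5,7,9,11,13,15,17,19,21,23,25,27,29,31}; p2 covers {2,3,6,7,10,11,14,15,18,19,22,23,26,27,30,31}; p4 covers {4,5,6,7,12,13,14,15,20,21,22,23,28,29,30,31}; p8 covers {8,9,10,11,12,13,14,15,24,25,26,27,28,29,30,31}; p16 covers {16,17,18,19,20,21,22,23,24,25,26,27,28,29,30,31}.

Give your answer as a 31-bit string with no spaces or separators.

Place data at non-parity positions: p1 p2 1 p4 1 1 1 p8 0 1 0 0 1 1 0 p16 0 1 0 1 1 1 0 0 1 0 0 0 1 0 0
p1 (pos 1,3,5,7,9,11,13,15,17,19,21,23,25,27,29,31): XOR of data positions = 1⊕1⊕1⊕0⊕0⊕1⊕0⊕0⊕0⊕1⊕0⊕1⊕0⊕1⊕0 = 1
p2 (pos 2,3,6,7,10,11,14,15,18,19,22,23,26,27,30,31): XOR of data positions = 1⊕1⊕1⊕1⊕0⊕1⊕0⊕1⊕0⊕1⊕0⊕0⊕0⊕0⊕0 = 1
p4 (pos 4,5,6,7,12,13,14,15,20,21,22,23,28,29,30,31): XOR of data positions = 1⊕1⊕1⊕0⊕1⊕1⊕0⊕1⊕1⊕1⊕0⊕0⊕1⊕0⊕0 = 1
p8 (pos 8,9,10,11,12,13,14,15,24,25,26,27,28,29,30,31): XOR of data positions = 0⊕1⊕0⊕0⊕1⊕1⊕0⊕0⊕1⊕0⊕0⊕0⊕1⊕0⊕0 = 1
p16 (pos 16,17,18,19,20,21,22,23,24,25,26,27,28,29,30,31): XOR of data positions = 0⊕1⊕0⊕1⊕1⊕1⊕0⊕0⊕1⊕0⊕0⊕0⊕1⊕0⊕0 = 0
Codeword: 1111111101001100010111001000100

1111111101001100010111001000100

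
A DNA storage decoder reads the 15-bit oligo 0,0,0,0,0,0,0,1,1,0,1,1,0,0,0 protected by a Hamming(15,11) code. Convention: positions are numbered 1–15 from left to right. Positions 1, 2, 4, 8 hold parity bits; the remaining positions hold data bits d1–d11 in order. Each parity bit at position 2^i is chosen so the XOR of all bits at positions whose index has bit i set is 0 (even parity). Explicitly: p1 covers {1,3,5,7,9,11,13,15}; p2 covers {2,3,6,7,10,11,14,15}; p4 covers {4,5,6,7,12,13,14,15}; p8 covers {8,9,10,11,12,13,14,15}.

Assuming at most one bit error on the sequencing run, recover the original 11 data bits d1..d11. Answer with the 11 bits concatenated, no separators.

00101011000

s1 (pos 1,3,5,7,9,11,13,15): 0⊕0⊕0⊕0⊕1⊕1⊕0⊕0 = 0
s2 (pos 2,3,6,7,10,11,14,15): 0⊕0⊕0⊕0⊕0⊕1⊕0⊕0 = 1
s4 (pos 4,5,6,7,12,13,14,15): 0⊕0⊕0⊕0⊕1⊕0⊕0⊕0 = 1
s8 (pos 8,9,10,11,12,13,14,15): 1⊕1⊕0⊕1⊕1⊕0⊕0⊕0 = 0
Syndrome s8…s1 = 0110 → error at position 6.
Flip position 6: 000000011011000 → 000001011011000
Read data bits from positions 3,5,6,7,9,10,11,12,13,14,15: 00101011000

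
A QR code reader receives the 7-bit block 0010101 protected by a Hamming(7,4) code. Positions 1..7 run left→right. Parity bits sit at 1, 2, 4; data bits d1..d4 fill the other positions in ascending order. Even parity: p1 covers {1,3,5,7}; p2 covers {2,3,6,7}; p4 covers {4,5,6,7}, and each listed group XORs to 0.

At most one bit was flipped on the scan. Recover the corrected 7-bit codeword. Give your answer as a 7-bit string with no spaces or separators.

1010101

s1 (pos 1,3,5,7): 0⊕1⊕1⊕1 = 1
s2 (pos 2,3,6,7): 0⊕1⊕0⊕1 = 0
s4 (pos 4,5,6,7): 0⊕1⊕0⊕1 = 0
Syndrome s4…s1 = 001 → error at position 1.
Flip position 1: 0010101 → 1010101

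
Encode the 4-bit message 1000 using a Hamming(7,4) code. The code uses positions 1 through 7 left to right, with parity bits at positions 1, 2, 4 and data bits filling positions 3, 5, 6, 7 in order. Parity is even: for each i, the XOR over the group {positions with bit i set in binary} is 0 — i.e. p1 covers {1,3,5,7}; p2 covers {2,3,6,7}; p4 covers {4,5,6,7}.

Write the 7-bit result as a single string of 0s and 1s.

1110000

Place data at non-parity positions: p1 p2 1 p4 0 0 0
p1 (pos 1,3,5,7): XOR of data positions = 1⊕0⊕0 = 1
p2 (pos 2,3,6,7): XOR of data positions = 1⊕0⊕0 = 1
p4 (pos 4,5,6,7): XOR of data positions = 0⊕0⊕0 = 0
Codeword: 1110000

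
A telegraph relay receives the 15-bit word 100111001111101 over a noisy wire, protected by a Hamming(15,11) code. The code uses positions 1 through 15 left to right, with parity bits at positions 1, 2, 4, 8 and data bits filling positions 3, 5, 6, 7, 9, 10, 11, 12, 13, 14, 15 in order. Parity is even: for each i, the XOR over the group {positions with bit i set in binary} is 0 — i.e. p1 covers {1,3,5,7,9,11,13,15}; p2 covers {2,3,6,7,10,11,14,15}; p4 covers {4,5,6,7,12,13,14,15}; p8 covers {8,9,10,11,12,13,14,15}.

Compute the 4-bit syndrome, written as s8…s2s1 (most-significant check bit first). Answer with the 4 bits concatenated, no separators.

0000

s1 (pos 1,3,5,7,9,11,13,15): 1⊕0⊕1⊕0⊕1⊕1⊕1⊕1 = 0
s2 (pos 2,3,6,7,10,11,14,15): 0⊕0⊕1⊕0⊕1⊕1⊕0⊕1 = 0
s4 (pos 4,5,6,7,12,13,14,15): 1⊕1⊕1⊕0⊕1⊕1⊕0⊕1 = 0
s8 (pos 8,9,10,11,12,13,14,15): 0⊕1⊕1⊕1⊕1⊕1⊕0⊕1 = 0
Syndrome s8…s1 = 0000 → no error.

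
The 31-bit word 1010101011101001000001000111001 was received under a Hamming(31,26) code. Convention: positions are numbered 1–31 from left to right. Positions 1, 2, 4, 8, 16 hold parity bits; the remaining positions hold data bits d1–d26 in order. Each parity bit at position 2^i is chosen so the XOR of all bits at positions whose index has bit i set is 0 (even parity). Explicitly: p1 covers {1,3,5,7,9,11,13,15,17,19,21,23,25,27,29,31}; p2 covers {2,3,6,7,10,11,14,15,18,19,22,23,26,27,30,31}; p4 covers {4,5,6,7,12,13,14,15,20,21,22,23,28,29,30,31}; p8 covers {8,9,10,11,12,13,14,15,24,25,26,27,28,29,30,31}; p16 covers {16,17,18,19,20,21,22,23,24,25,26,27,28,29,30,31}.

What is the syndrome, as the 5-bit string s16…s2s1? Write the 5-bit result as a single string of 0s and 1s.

s1 (pos 1,3,5,7,9,11,13,15,17,19,21,23,25,27,29,31): 1⊕1⊕1⊕1⊕1⊕1⊕1⊕0⊕0⊕0⊕0⊕0⊕0⊕1⊕0⊕1 = 1
s2 (pos 2,3,6,7,10,11,14,15,18,19,22,23,26,27,30,31): 0⊕1⊕0⊕1⊕1⊕1⊕0⊕0⊕0⊕0⊕1⊕0⊕1⊕1⊕0⊕1 = 0
s4 (pos 4,5,6,7,12,13,14,15,20,21,22,23,28,29,30,31): 0⊕1⊕0⊕1⊕0⊕1⊕0⊕0⊕0⊕0⊕1⊕0⊕1⊕0⊕0⊕1 = 0
s8 (pos 8,9,10,11,12,13,14,15,24,25,26,27,28,29,30,31): 0⊕1⊕1⊕1⊕0⊕1⊕0⊕0⊕0⊕0⊕1⊕1⊕1⊕0⊕0⊕1 = 0
s16 (pos 16,17,18,19,20,21,22,23,24,25,26,27,28,29,30,31): 1⊕0⊕0⊕0⊕0⊕0⊕1⊕0⊕0⊕0⊕1⊕1⊕1⊕0⊕0⊕1 = 0
Syndrome s16…s1 = 00001 → error at position 1.

00001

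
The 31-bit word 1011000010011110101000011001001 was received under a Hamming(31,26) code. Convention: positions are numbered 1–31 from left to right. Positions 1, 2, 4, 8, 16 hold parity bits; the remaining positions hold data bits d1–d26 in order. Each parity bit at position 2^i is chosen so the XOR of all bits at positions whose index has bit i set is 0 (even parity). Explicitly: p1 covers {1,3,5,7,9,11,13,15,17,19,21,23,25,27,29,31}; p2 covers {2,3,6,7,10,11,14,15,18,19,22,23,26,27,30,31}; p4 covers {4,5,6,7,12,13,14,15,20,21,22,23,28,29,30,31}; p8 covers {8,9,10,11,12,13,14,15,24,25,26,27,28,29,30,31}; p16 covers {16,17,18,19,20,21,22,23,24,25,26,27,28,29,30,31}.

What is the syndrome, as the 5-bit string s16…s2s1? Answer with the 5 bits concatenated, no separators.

01111

s1 (pos 1,3,5,7,9,11,13,15,17,19,21,23,25,27,29,31): 1⊕1⊕0⊕0⊕1⊕0⊕1⊕1⊕1⊕1⊕0⊕0⊕1⊕0⊕0⊕1 = 1
s2 (pos 2,3,6,7,10,11,14,15,18,19,22,23,26,27,30,31): 0⊕1⊕0⊕0⊕0⊕0⊕1⊕1⊕0⊕1⊕0⊕0⊕0⊕0⊕0⊕1 = 1
s4 (pos 4,5,6,7,12,13,14,15,20,21,22,23,28,29,30,31): 1⊕0⊕0⊕0⊕1⊕1⊕1⊕1⊕0⊕0⊕0⊕0⊕1⊕0⊕0⊕1 = 1
s8 (pos 8,9,10,11,12,13,14,15,24,25,26,27,28,29,30,31): 0⊕1⊕0⊕0⊕1⊕1⊕1⊕1⊕1⊕1⊕0⊕0⊕1⊕0⊕0⊕1 = 1
s16 (pos 16,17,18,19,20,21,22,23,24,25,26,27,28,29,30,31): 0⊕1⊕0⊕1⊕0⊕0⊕0⊕0⊕1⊕1⊕0⊕0⊕1⊕0⊕0⊕1 = 0
Syndrome s16…s1 = 01111 → error at position 15.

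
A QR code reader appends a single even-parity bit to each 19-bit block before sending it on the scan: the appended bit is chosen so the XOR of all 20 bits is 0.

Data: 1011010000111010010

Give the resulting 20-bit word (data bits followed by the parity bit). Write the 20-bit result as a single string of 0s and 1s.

10110100001110100101

XOR of the 19 data bits: 1⊕0⊕1⊕1⊕0⊕1⊕0⊕0⊕0⊕0⊕1⊕1⊕1⊕0⊕1⊕0⊕0⊕1⊕0 = 1
Parity bit = 1 (so all 20 bits XOR to 0).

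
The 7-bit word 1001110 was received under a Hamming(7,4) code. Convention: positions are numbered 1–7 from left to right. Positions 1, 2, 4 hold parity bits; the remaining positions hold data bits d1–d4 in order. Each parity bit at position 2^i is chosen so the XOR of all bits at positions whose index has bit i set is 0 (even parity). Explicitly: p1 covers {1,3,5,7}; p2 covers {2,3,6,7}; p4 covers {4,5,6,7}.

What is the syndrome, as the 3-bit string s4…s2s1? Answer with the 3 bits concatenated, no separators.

s1 (pos 1,3,5,7): 1⊕0⊕1⊕0 = 0
s2 (pos 2,3,6,7): 0⊕0⊕1⊕0 = 1
s4 (pos 4,5,6,7): 1⊕1⊕1⊕0 = 1
Syndrome s4…s1 = 110 → error at position 6.

110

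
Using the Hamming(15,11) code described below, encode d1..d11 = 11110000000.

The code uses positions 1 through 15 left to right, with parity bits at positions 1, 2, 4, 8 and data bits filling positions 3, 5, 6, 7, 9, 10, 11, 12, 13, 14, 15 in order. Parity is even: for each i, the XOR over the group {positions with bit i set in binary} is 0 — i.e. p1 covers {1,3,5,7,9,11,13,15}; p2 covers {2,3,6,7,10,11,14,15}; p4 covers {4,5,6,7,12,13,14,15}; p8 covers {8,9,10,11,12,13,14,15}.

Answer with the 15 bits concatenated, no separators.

111111100000000

Place data at non-parity positions: p1 p2 1 p4 1 1 1 p8 0 0 0 0 0 0 0
p1 (pos 1,3,5,7,9,11,13,15): XOR of data positions = 1⊕1⊕1⊕0⊕0⊕0⊕0 = 1
p2 (pos 2,3,6,7,10,11,14,15): XOR of data positions = 1⊕1⊕1⊕0⊕0⊕0⊕0 = 1
p4 (pos 4,5,6,7,12,13,14,15): XOR of data positions = 1⊕1⊕1⊕0⊕0⊕0⊕0 = 1
p8 (pos 8,9,10,11,12,13,14,15): XOR of data positions = 0⊕0⊕0⊕0⊕0⊕0⊕0 = 0
Codeword: 111111100000000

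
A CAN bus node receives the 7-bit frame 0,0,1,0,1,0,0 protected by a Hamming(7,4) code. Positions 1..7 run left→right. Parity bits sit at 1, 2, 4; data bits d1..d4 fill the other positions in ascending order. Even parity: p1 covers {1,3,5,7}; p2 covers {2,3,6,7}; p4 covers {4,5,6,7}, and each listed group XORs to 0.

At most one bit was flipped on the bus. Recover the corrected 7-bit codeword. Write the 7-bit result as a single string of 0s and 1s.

s1 (pos 1,3,5,7): 0⊕1⊕1⊕0 = 0
s2 (pos 2,3,6,7): 0⊕1⊕0⊕0 = 1
s4 (pos 4,5,6,7): 0⊕1⊕0⊕0 = 1
Syndrome s4…s1 = 110 → error at position 6.
Flip position 6: 0010100 → 0010110

0010110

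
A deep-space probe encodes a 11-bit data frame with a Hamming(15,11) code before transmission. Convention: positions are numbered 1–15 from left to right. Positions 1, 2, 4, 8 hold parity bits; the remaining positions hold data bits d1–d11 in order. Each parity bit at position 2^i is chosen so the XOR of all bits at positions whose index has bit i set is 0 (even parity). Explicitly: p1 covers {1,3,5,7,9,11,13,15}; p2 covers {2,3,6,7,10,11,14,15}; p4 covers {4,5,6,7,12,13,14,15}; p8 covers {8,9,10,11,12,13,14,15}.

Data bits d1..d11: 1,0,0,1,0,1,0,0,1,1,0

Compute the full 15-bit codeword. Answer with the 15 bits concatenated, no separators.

101100110100110

Place data at non-parity positions: p1 p2 1 p4 0 0 1 p8 0 1 0 0 1 1 0
p1 (pos 1,3,5,7,9,11,13,15): XOR of data positions = 1⊕0⊕1⊕0⊕0⊕1⊕0 = 1
p2 (pos 2,3,6,7,10,11,14,15): XOR of data positions = 1⊕0⊕1⊕1⊕0⊕1⊕0 = 0
p4 (pos 4,5,6,7,12,13,14,15): XOR of data positions = 0⊕0⊕1⊕0⊕1⊕1⊕0 = 1
p8 (pos 8,9,10,11,12,13,14,15): XOR of data positions = 0⊕1⊕0⊕0⊕1⊕1⊕0 = 1
Codeword: 101100110100110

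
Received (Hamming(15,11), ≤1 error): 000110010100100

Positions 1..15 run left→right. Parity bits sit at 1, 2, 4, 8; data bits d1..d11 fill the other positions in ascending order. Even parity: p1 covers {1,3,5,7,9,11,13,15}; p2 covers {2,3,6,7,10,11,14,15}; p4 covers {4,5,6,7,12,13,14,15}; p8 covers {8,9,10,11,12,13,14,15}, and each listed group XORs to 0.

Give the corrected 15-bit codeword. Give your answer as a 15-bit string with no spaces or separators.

000110010100110

s1 (pos 1,3,5,7,9,11,13,15): 0⊕0⊕1⊕0⊕0⊕0⊕1⊕0 = 0
s2 (pos 2,3,6,7,10,11,14,15): 0⊕0⊕0⊕0⊕1⊕0⊕0⊕0 = 1
s4 (pos 4,5,6,7,12,13,14,15): 1⊕1⊕0⊕0⊕0⊕1⊕0⊕0 = 1
s8 (pos 8,9,10,11,12,13,14,15): 1⊕0⊕1⊕0⊕0⊕1⊕0⊕0 = 1
Syndrome s8…s1 = 1110 → error at position 14.
Flip position 14: 000110010100100 → 000110010100110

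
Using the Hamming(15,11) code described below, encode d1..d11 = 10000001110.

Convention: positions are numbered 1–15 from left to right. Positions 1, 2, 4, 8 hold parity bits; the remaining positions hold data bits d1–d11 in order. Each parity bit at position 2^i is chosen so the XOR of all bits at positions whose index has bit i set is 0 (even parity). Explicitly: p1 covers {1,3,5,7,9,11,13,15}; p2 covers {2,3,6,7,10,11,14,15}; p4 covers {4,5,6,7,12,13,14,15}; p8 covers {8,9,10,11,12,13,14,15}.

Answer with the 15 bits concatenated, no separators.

Place data at non-parity positions: p1 p2 1 p4 0 0 0 p8 0 0 0 1 1 1 0
p1 (pos 1,3,5,7,9,11,13,15): XOR of data positions = 1⊕0⊕0⊕0⊕0⊕1⊕0 = 0
p2 (pos 2,3,6,7,10,11,14,15): XOR of data positions = 1⊕0⊕0⊕0⊕0⊕1⊕0 = 0
p4 (pos 4,5,6,7,12,13,14,15): XOR of data positions = 0⊕0⊕0⊕1⊕1⊕1⊕0 = 1
p8 (pos 8,9,10,11,12,13,14,15): XOR of data positions = 0⊕0⊕0⊕1⊕1⊕1⊕0 = 1
Codeword: 001100010001110

001100010001110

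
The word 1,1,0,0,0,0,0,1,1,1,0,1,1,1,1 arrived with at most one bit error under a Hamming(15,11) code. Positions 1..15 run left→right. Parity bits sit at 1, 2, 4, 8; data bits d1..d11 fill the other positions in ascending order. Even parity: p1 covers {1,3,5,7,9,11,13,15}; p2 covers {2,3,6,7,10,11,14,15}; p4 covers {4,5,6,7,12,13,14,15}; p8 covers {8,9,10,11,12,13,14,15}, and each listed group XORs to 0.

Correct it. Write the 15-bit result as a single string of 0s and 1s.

s1 (pos 1,3,5,7,9,11,13,15): 1⊕0⊕0⊕0⊕1⊕0⊕1⊕1 = 0
s2 (pos 2,3,6,7,10,11,14,15): 1⊕0⊕0⊕0⊕1⊕0⊕1⊕1 = 0
s4 (pos 4,5,6,7,12,13,14,15): 0⊕0⊕0⊕0⊕1⊕1⊕1⊕1 = 0
s8 (pos 8,9,10,11,12,13,14,15): 1⊕1⊕1⊕0⊕1⊕1⊕1⊕1 = 1
Syndrome s8…s1 = 1000 → error at position 8.
Flip position 8: 110000011101111 → 110000001101111

110000001101111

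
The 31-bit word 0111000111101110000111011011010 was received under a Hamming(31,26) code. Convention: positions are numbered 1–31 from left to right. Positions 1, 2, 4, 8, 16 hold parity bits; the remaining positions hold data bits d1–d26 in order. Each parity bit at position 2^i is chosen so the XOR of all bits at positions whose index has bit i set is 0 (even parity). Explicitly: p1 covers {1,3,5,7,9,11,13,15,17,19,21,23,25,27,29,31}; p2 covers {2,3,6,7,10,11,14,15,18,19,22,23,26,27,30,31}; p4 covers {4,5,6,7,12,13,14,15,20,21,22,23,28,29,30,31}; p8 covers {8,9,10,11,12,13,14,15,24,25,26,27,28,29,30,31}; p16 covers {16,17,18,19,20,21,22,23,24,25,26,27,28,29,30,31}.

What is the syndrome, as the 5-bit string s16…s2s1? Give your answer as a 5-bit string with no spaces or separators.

s1 (pos 1,3,5,7,9,11,13,15,17,19,21,23,25,27,29,31): 0⊕1⊕0⊕0⊕1⊕1⊕1⊕1⊕0⊕0⊕1⊕0⊕1⊕1⊕0⊕0 = 0
s2 (pos 2,3,6,7,10,11,14,15,18,19,22,23,26,27,30,31): 1⊕1⊕0⊕0⊕1⊕1⊕1⊕1⊕0⊕0⊕1⊕0⊕0⊕1⊕1⊕0 = 1
s4 (pos 4,5,6,7,12,13,14,15,20,21,22,23,28,29,30,31): 1⊕0⊕0⊕0⊕0⊕1⊕1⊕1⊕1⊕1⊕1⊕0⊕1⊕0⊕1⊕0 = 1
s8 (pos 8,9,10,11,12,13,14,15,24,25,26,27,28,29,30,31): 1⊕1⊕1⊕1⊕0⊕1⊕1⊕1⊕1⊕1⊕0⊕1⊕1⊕0⊕1⊕0 = 0
s16 (pos 16,17,18,19,20,21,22,23,24,25,26,27,28,29,30,31): 0⊕0⊕0⊕0⊕1⊕1⊕1⊕0⊕1⊕1⊕0⊕1⊕1⊕0⊕1⊕0 = 0
Syndrome s16…s1 = 00110 → error at position 6.

00110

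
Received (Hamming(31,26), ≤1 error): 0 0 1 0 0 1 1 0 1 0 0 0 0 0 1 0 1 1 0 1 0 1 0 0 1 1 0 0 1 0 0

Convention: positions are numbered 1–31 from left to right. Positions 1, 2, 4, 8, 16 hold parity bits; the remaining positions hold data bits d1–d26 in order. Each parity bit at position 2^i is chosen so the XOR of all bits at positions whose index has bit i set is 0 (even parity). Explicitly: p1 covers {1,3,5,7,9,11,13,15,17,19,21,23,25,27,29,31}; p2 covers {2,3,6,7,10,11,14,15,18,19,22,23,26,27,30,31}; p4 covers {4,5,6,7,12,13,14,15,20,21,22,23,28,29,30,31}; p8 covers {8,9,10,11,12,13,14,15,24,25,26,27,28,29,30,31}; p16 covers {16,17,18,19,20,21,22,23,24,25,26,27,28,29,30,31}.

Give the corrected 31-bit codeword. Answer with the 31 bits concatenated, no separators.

0010011010000010110101001110100

s1 (pos 1,3,5,7,9,11,13,15,17,19,21,23,25,27,29,31): 0⊕1⊕0⊕1⊕1⊕0⊕0⊕1⊕1⊕0⊕0⊕0⊕1⊕0⊕1⊕0 = 1
s2 (pos 2,3,6,7,10,11,14,15,18,19,22,23,26,27,30,31): 0⊕1⊕1⊕1⊕0⊕0⊕0⊕1⊕1⊕0⊕1⊕0⊕1⊕0⊕0⊕0 = 1
s4 (pos 4,5,6,7,12,13,14,15,20,21,22,23,28,29,30,31): 0⊕0⊕1⊕1⊕0⊕0⊕0⊕1⊕1⊕0⊕1⊕0⊕0⊕1⊕0⊕0 = 0
s8 (pos 8,9,10,11,12,13,14,15,24,25,26,27,28,29,30,31): 0⊕1⊕0⊕0⊕0⊕0⊕0⊕1⊕0⊕1⊕1⊕0⊕0⊕1⊕0⊕0 = 1
s16 (pos 16,17,18,19,20,21,22,23,24,25,26,27,28,29,30,31): 0⊕1⊕1⊕0⊕1⊕0⊕1⊕0⊕0⊕1⊕1⊕0⊕0⊕1⊕0⊕0 = 1
Syndrome s16…s1 = 11011 → error at position 27.
Flip position 27: 0010011010000010110101001100100 → 0010011010000010110101001110100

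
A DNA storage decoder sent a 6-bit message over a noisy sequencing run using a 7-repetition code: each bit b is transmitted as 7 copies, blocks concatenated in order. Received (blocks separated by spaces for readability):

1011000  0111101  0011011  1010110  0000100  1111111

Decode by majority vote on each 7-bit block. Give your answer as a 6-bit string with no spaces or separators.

011101

Block 1 (1011000): 3 ones → 0
Block 2 (0111101): 5 ones → 1
Block 3 (0011011): 4 ones → 1
Block 4 (1010110): 4 ones → 1
Block 5 (0000100): 1 one → 0
Block 6 (1111111): 7 ones → 1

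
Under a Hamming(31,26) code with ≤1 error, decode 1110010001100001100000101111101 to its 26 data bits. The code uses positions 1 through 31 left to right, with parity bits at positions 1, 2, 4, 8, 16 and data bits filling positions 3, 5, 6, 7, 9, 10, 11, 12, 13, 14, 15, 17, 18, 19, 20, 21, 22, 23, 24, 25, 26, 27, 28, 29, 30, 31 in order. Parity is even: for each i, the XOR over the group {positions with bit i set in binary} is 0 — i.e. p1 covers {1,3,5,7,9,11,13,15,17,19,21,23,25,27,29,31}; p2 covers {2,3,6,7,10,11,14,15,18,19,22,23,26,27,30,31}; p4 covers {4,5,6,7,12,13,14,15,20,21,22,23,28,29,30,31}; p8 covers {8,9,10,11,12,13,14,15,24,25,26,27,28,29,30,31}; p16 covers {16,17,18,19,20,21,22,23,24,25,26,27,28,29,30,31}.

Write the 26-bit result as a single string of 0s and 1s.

s1 (pos 1,3,5,7,9,11,13,15,17,19,21,23,25,27,29,31): 1⊕1⊕0⊕0⊕0⊕1⊕0⊕0⊕1⊕0⊕0⊕1⊕1⊕1⊕1⊕1 = 1
s2 (pos 2,3,6,7,10,11,14,15,18,19,22,23,26,27,30,31): 1⊕1⊕1⊕0⊕1⊕1⊕0⊕0⊕0⊕0⊕0⊕1⊕1⊕1⊕0⊕1 = 1
s4 (pos 4,5,6,7,12,13,14,15,20,21,22,23,28,29,30,31): 0⊕0⊕1⊕0⊕0⊕0⊕0⊕0⊕0⊕0⊕0⊕1⊕1⊕1⊕0⊕1 = 1
s8 (pos 8,9,10,11,12,13,14,15,24,25,26,27,28,29,30,31): 0⊕0⊕1⊕1⊕0⊕0⊕0⊕0⊕0⊕1⊕1⊕1⊕1⊕1⊕0⊕1 = 0
s16 (pos 16,17,18,19,20,21,22,23,24,25,26,27,28,29,30,31): 1⊕1⊕0⊕0⊕0⊕0⊕0⊕1⊕0⊕1⊕1⊕1⊕1⊕1⊕0⊕1 = 1
Syndrome s16…s1 = 10111 → error at position 23.
Flip position 23: 1110010001100001100000101111101 → 1110010001100001100000001111101
Read data bits from positions 3,5,6,7,9,10,11,12,13,14,15,17,18,19,20,21,22,23,24,25,26,27,28,29,30,31: 10100110000100000001111101

10100110000100000001111101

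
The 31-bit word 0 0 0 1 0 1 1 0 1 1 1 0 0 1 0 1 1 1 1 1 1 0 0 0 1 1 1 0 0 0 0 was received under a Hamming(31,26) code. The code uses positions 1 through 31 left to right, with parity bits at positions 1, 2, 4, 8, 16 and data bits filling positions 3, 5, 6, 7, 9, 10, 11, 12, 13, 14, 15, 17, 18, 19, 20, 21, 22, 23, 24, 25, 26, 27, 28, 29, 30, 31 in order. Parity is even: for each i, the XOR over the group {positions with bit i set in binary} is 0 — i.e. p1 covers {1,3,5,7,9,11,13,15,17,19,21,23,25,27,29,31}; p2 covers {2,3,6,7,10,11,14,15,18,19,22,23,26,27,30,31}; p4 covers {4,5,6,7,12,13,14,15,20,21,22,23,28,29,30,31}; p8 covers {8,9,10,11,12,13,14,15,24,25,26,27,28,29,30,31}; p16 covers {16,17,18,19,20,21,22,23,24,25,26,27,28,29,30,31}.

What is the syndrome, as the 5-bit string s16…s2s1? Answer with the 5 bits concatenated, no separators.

s1 (pos 1,3,5,7,9,11,13,15,17,19,21,23,25,27,29,31): 0⊕0⊕0⊕1⊕1⊕1⊕0⊕0⊕1⊕1⊕1⊕0⊕1⊕1⊕0⊕0 = 0
s2 (pos 2,3,6,7,10,11,14,15,18,19,22,23,26,27,30,31): 0⊕0⊕1⊕1⊕1⊕1⊕1⊕0⊕1⊕1⊕0⊕0⊕1⊕1⊕0⊕0 = 1
s4 (pos 4,5,6,7,12,13,14,15,20,21,22,23,28,29,30,31): 1⊕0⊕1⊕1⊕0⊕0⊕1⊕0⊕1⊕1⊕0⊕0⊕0⊕0⊕0⊕0 = 0
s8 (pos 8,9,10,11,12,13,14,15,24,25,26,27,28,29,30,31): 0⊕1⊕1⊕1⊕0⊕0⊕1⊕0⊕0⊕1⊕1⊕1⊕0⊕0⊕0⊕0 = 1
s16 (pos 16,17,18,19,20,21,22,23,24,25,26,27,28,29,30,31): 1⊕1⊕1⊕1⊕1⊕1⊕0⊕0⊕0⊕1⊕1⊕1⊕0⊕0⊕0⊕0 = 1
Syndrome s16…s1 = 11010 → error at position 26.

11010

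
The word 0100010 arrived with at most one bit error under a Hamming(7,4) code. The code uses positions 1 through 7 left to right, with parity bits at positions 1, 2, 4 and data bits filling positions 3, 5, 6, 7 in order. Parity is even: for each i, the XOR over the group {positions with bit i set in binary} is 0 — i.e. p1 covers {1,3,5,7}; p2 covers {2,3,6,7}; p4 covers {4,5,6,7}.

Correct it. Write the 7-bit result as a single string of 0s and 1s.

0101010

s1 (pos 1,3,5,7): 0⊕0⊕0⊕0 = 0
s2 (pos 2,3,6,7): 1⊕0⊕1⊕0 = 0
s4 (pos 4,5,6,7): 0⊕0⊕1⊕0 = 1
Syndrome s4…s1 = 100 → error at position 4.
Flip position 4: 0100010 → 0101010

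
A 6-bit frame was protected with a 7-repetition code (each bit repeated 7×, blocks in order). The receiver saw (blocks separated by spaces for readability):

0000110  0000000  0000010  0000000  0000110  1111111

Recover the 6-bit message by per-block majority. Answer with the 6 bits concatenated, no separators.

000001

Block 1 (0000110): 2 ones → 0
Block 2 (0000000): 0 ones → 0
Block 3 (0000010): 1 one → 0
Block 4 (0000000): 0 ones → 0
Block 5 (0000110): 2 ones → 0
Block 6 (1111111): 7 ones → 1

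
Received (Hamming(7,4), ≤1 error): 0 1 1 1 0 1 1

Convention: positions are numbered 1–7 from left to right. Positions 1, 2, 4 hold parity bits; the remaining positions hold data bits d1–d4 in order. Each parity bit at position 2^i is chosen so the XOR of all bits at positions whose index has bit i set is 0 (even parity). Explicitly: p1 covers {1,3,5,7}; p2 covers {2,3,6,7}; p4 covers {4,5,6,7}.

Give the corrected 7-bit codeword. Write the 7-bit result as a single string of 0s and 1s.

0110011

s1 (pos 1,3,5,7): 0⊕1⊕0⊕1 = 0
s2 (pos 2,3,6,7): 1⊕1⊕1⊕1 = 0
s4 (pos 4,5,6,7): 1⊕0⊕1⊕1 = 1
Syndrome s4…s1 = 100 → error at position 4.
Flip position 4: 0111011 → 0110011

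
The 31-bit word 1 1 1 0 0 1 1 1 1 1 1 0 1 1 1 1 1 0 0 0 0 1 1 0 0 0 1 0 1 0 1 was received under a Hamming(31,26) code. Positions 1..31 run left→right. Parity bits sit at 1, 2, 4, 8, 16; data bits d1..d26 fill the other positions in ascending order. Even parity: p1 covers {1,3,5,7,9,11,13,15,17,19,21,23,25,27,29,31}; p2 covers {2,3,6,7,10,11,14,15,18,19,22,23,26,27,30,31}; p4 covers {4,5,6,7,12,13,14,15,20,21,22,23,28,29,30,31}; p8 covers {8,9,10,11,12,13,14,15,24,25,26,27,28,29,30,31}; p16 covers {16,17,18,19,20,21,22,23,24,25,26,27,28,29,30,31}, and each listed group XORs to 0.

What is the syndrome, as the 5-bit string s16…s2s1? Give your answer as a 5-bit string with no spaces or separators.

s1 (pos 1,3,5,7,9,11,13,15,17,19,21,23,25,27,29,31): 1⊕1⊕0⊕1⊕1⊕1⊕1⊕1⊕1⊕0⊕0⊕1⊕0⊕1⊕1⊕1 = 0
s2 (pos 2,3,6,7,10,11,14,15,18,19,22,23,26,27,30,31): 1⊕1⊕1⊕1⊕1⊕1⊕1⊕1⊕0⊕0⊕1⊕1⊕0⊕1⊕0⊕1 = 0
s4 (pos 4,5,6,7,12,13,14,15,20,21,22,23,28,29,30,31): 0⊕0⊕1⊕1⊕0⊕1⊕1⊕1⊕0⊕0⊕1⊕1⊕0⊕1⊕0⊕1 = 1
s8 (pos 8,9,10,11,12,13,14,15,24,25,26,27,28,29,30,31): 1⊕1⊕1⊕1⊕0⊕1⊕1⊕1⊕0⊕0⊕0⊕1⊕0⊕1⊕0⊕1 = 0
s16 (pos 16,17,18,19,20,21,22,23,24,25,26,27,28,29,30,31): 1⊕1⊕0⊕0⊕0⊕0⊕1⊕1⊕0⊕0⊕0⊕1⊕0⊕1⊕0⊕1 = 1
Syndrome s16…s1 = 10100 → error at position 20.

10100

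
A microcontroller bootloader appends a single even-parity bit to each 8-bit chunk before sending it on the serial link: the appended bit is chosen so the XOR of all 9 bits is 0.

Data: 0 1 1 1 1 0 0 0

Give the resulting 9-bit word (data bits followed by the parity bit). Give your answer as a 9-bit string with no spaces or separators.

XOR of the 8 data bits: 0⊕1⊕1⊕1⊕1⊕0⊕0⊕0 = 0
Parity bit = 0 (so all 9 bits XOR to 0).

011110000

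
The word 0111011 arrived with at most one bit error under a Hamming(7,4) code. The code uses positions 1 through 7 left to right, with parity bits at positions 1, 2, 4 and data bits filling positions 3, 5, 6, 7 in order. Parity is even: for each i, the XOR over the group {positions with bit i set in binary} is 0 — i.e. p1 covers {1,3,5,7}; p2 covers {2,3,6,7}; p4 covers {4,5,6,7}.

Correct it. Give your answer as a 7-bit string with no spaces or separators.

0110011

s1 (pos 1,3,5,7): 0⊕1⊕0⊕1 = 0
s2 (pos 2,3,6,7): 1⊕1⊕1⊕1 = 0
s4 (pos 4,5,6,7): 1⊕0⊕1⊕1 = 1
Syndrome s4…s1 = 100 → error at position 4.
Flip position 4: 0111011 → 0110011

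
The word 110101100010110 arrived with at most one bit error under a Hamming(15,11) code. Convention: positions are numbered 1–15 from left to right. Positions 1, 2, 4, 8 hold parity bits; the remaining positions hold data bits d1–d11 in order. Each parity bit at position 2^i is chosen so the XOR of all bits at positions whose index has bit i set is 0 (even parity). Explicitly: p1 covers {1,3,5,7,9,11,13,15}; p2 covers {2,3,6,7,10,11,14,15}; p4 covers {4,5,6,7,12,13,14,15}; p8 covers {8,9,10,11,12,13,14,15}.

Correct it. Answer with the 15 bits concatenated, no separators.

110101100010100

s1 (pos 1,3,5,7,9,11,13,15): 1⊕0⊕0⊕1⊕0⊕1⊕1⊕0 = 0
s2 (pos 2,3,6,7,10,11,14,15): 1⊕0⊕1⊕1⊕0⊕1⊕1⊕0 = 1
s4 (pos 4,5,6,7,12,13,14,15): 1⊕0⊕1⊕1⊕0⊕1⊕1⊕0 = 1
s8 (pos 8,9,10,11,12,13,14,15): 0⊕0⊕0⊕1⊕0⊕1⊕1⊕0 = 1
Syndrome s8…s1 = 1110 → error at position 14.
Flip position 14: 110101100010110 → 110101100010100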